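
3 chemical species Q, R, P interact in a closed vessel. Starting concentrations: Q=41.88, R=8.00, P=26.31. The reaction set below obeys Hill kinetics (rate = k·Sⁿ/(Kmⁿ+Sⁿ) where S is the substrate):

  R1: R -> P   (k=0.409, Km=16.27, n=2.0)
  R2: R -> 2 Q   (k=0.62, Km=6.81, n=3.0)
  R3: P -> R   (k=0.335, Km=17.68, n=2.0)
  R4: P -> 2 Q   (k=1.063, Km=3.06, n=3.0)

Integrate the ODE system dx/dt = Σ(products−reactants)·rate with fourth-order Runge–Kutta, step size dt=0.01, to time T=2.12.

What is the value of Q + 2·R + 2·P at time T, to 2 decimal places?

Check how each reaction changes W = Q + 2·R + 2·P (weight of products minus weight of reactants):
R1: R -> P: (2·1) − (2·1) = 2 − 2 = 0
R2: R -> 2 Q: (1·2) − (2·1) = 2 − 2 = 0
R3: P -> R: (2·1) − (2·1) = 2 − 2 = 0
R4: P -> 2 Q: (1·2) − (2·1) = 2 − 2 = 0
Every reaction leaves W unchanged, so W is conserved and no simulation is needed: W(T) = W(0) = 41.88 + 2·8.00 + 2·26.31 = 110.50

Value at T = 110.50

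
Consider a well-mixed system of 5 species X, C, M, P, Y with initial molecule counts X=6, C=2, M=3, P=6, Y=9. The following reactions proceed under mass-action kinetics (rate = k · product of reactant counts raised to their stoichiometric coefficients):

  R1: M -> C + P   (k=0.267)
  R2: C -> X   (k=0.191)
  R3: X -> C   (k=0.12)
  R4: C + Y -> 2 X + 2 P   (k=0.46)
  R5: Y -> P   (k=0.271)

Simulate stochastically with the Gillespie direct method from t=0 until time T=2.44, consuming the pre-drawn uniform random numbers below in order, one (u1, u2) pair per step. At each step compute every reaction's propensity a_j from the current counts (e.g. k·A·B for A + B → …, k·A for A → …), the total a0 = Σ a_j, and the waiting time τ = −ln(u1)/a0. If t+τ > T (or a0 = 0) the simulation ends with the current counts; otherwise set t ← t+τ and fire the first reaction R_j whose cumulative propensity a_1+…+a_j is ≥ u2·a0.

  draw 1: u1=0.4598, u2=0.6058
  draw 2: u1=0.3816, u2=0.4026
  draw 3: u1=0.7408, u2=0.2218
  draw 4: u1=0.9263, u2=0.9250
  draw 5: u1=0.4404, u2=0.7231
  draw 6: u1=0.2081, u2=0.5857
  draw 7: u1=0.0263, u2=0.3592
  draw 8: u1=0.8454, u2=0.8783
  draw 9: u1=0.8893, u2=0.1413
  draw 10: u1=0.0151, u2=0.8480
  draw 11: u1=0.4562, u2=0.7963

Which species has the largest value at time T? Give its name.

Dominant species at T: P

t=0.000: X=6 C=2 M=3 P=6 Y=9
Draw 1: a1=0.801, a2=0.382, a3=0.720, a4=8.280, a5=2.439, a0=12.622; τ=−ln(0.4598)/12.622=0.062 → t=0.062; u2·a0=0.6058·12.622=7.646; a1+…+a3=1.903 < 7.646 ≤ a1+…+a4=10.183 → R4 fires; X=8 C=1 M=3 P=8 Y=8
Draw 2: a1=0.801, a2=0.191, a3=0.960, a4=3.680, a5=2.168, a0=7.800; τ=−ln(0.3816)/7.800=0.124 → t=0.185; u2·a0=0.4026·7.800=3.140; a1+…+a3=1.952 < 3.140 ≤ a1+…+a4=5.632 → R4 fires; X=10 C=0 M=3 P=10 Y=7
Draw 3: a1=0.801, a2=0.000, a3=1.200, a4=0.000, a5=1.897, a0=3.898; τ=−ln(0.7408)/3.898=0.077 → t=0.262; u2·a0=0.2218·3.898=0.865; a1+a2=0.801 < 0.865 ≤ a1+…+a3=2.001 → R3 fires; X=9 C=1 M=3 P=10 Y=7
Draw 4: a1=0.801, a2=0.191, a3=1.080, a4=3.220, a5=1.897, a0=7.189; τ=−ln(0.9263)/7.189=0.011 → t=0.273; u2·a0=0.9250·7.189=6.650; a1+…+a4=5.292 < 6.650 ≤ a1+…+a5=7.189 → R5 fires; X=9 C=1 M=3 P=11 Y=6
Draw 5: a1=0.801, a2=0.191, a3=1.080, a4=2.760, a5=1.626, a0=6.458; τ=−ln(0.4404)/6.458=0.127 → t=0.400; u2·a0=0.7231·6.458=4.670; a1+…+a3=2.072 < 4.670 ≤ a1+…+a4=4.832 → R4 fires; X=11 C=0 M=3 P=13 Y=5
Draw 6: a1=0.801, a2=0.000, a3=1.320, a4=0.000, a5=1.355, a0=3.476; τ=−ln(0.2081)/3.476=0.452 → t=0.851; u2·a0=0.5857·3.476=2.036; a1+a2=0.801 < 2.036 ≤ a1+…+a3=2.121 → R3 fires; X=10 C=1 M=3 P=13 Y=5
Draw 7: a1=0.801, a2=0.191, a3=1.200, a4=2.300, a5=1.355, a0=5.847; τ=−ln(0.0263)/5.847=0.622 → t=1.473; u2·a0=0.3592·5.847=2.100; a1+a2=0.992 < 2.100 ≤ a1+…+a3=2.192 → R3 fires; X=9 C=2 M=3 P=13 Y=5
Draw 8: a1=0.801, a2=0.382, a3=1.080, a4=4.600, a5=1.355, a0=8.218; τ=−ln(0.8454)/8.218=0.020 → t=1.494; u2·a0=0.8783·8.218=7.218; a1+…+a4=6.863 < 7.218 ≤ a1+…+a5=8.218 → R5 fires; X=9 C=2 M=3 P=14 Y=4
Draw 9: a1=0.801, a2=0.382, a3=1.080, a4=3.680, a5=1.084, a0=7.027; τ=−ln(0.8893)/7.027=0.017 → t=1.511; u2·a0=0.1413·7.027=0.993; a1=0.801 < 0.993 ≤ a1+a2=1.183 → R2 fires; X=10 C=1 M=3 P=14 Y=4
Draw 10: a1=0.801, a2=0.191, a3=1.200, a4=1.840, a5=1.084, a0=5.116; τ=−ln(0.0151)/5.116=0.820 → t=2.330; u2·a0=0.8480·5.116=4.338; a1+…+a4=4.032 < 4.338 ≤ a1+…+a5=5.116 → R5 fires; X=10 C=1 M=3 P=15 Y=3
Draw 11: a1=0.801, a2=0.191, a3=1.200, a4=1.380, a5=0.813, a0=4.385; τ=−ln(0.4562)/4.385=0.179 → t=2.509 > T=2.44: stop.
At T=2.44: X=10 C=1 M=3 P=15 Y=3; the largest is P.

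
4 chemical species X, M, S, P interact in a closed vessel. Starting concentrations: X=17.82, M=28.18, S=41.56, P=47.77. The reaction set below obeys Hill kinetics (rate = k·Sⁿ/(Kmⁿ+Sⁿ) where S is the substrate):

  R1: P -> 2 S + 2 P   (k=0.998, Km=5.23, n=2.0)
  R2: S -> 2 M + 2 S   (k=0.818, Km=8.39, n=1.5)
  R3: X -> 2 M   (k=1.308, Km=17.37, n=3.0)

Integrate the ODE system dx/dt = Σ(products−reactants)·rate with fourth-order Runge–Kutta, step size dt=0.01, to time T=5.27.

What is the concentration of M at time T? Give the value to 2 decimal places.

RK4 with dt=0.01: 527 steps to T=5.27. Trajectory (selected grid times):
t=0.00: X=17.82 M=28.18 S=41.56 P=47.77
t=0.59: X=17.43 M=29.86 S=43.17 P=48.35
t=1.17: X=17.05 M=31.48 S=44.75 P=48.92
t=1.76: X=16.68 M=33.11 S=46.36 P=49.51
t=2.34: X=16.33 M=34.70 S=47.95 P=50.08
t=2.93: X=15.99 M=36.29 S=49.56 P=50.66
t=3.51: X=15.66 M=37.83 S=51.15 P=51.23
t=4.10: X=15.34 M=39.37 S=52.77 P=51.82
t=4.68: X=15.04 M=40.88 S=54.36 P=52.39
t=5.27: X=14.74 M=42.38 S=55.99 P=52.97
Read off M at T=5.27: 42.38

M at T = 42.38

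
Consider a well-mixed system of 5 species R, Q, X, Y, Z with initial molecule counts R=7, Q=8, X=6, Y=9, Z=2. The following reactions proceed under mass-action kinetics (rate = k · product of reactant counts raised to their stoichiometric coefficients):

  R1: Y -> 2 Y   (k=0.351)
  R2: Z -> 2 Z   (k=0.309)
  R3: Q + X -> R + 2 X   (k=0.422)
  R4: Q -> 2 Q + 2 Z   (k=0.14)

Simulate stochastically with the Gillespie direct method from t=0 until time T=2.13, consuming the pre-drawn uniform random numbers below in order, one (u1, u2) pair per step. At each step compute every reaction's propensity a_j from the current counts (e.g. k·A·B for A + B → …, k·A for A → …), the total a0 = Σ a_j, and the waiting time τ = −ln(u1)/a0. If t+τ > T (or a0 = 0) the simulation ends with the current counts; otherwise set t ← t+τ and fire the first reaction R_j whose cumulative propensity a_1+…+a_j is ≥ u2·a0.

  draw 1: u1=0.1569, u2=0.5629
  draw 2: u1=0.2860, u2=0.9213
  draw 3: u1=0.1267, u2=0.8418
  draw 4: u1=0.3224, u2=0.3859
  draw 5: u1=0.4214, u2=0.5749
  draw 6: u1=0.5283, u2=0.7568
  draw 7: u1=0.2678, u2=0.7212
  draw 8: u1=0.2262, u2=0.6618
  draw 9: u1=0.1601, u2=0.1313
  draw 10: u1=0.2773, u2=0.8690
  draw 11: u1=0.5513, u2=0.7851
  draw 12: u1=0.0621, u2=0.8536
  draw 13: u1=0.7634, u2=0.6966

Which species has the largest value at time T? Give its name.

Dominant species at T: R

t=0.000: R=7 Q=8 X=6 Y=9 Z=2
Draw 1: a1=3.159, a2=0.618, a3=20.256, a4=1.120, a0=25.153; τ=−ln(0.1569)/25.153=0.074 → t=0.074; u2·a0=0.5629·25.153=14.159; a1+a2=3.777 < 14.159 ≤ a1+…+a3=24.033 → R3 fires; R=8 Q=7 X=7 Y=9 Z=2
Draw 2: a1=3.159, a2=0.618, a3=20.678, a4=0.980, a0=25.435; τ=−ln(0.2860)/25.435=0.049 → t=0.123; u2·a0=0.9213·25.435=23.433; a1+a2=3.777 < 23.433 ≤ a1+…+a3=24.455 → R3 fires; R=9 Q=6 X=8 Y=9 Z=2
Draw 3: a1=3.159, a2=0.618, a3=20.256, a4=0.840, a0=24.873; τ=−ln(0.1267)/24.873=0.083 → t=0.206; u2·a0=0.8418·24.873=20.938; a1+a2=3.777 < 20.938 ≤ a1+…+a3=24.033 → R3 fires; R=10 Q=5 X=9 Y=9 Z=2
Draw 4: a1=3.159, a2=0.618, a3=18.990, a4=0.700, a0=23.467; τ=−ln(0.3224)/23.467=0.048 → t=0.254; u2·a0=0.3859·23.467=9.056; a1+a2=3.777 < 9.056 ≤ a1+…+a3=22.767 → R3 fires; R=11 Q=4 X=10 Y=9 Z=2
Draw 5: a1=3.159, a2=0.618, a3=16.880, a4=0.560, a0=21.217; τ=−ln(0.4214)/21.217=0.041 → t=0.295; u2·a0=0.5749·21.217=12.198; a1+a2=3.777 < 12.198 ≤ a1+…+a3=20.657 → R3 fires; R=12 Q=3 X=11 Y=9 Z=2
Draw 6: a1=3.159, a2=0.618, a3=13.926, a4=0.420, a0=18.123; τ=−ln(0.5283)/18.123=0.035 → t=0.330; u2·a0=0.7568·18.123=13.715; a1+a2=3.777 < 13.715 ≤ a1+…+a3=17.703 → R3 fires; R=13 Q=2 X=12 Y=9 Z=2
Draw 7: a1=3.159, a2=0.618, a3=10.128, a4=0.280, a0=14.185; τ=−ln(0.2678)/14.185=0.093 → t=0.423; u2·a0=0.7212·14.185=10.230; a1+a2=3.777 < 10.230 ≤ a1+…+a3=13.905 → R3 fires; R=14 Q=1 X=13 Y=9 Z=2
Draw 8: a1=3.159, a2=0.618, a3=5.486, a4=0.140, a0=9.403; τ=−ln(0.2262)/9.403=0.158 → t=0.581; u2·a0=0.6618·9.403=6.223; a1+a2=3.777 < 6.223 ≤ a1+…+a3=9.263 → R3 fires; R=15 Q=0 X=14 Y=9 Z=2
Draw 9: a1=3.159, a2=0.618, a3=0.000, a4=0.000, a0=3.777; τ=−ln(0.1601)/3.777=0.485 → t=1.066; u2·a0=0.1313·3.777=0.496 ≤ a1=3.159 → R1 fires; R=15 Q=0 X=14 Y=10 Z=2
Draw 10: a1=3.510, a2=0.618, a3=0.000, a4=0.000, a0=4.128; τ=−ln(0.2773)/4.128=0.311 → t=1.377; u2·a0=0.8690·4.128=3.587; a1=3.510 < 3.587 ≤ a1+a2=4.128 → R2 fires; R=15 Q=0 X=14 Y=10 Z=3
Draw 11: a1=3.510, a2=0.927, a3=0.000, a4=0.000, a0=4.437; τ=−ln(0.5513)/4.437=0.134 → t=1.511; u2·a0=0.7851·4.437=3.483 ≤ a1=3.510 → R1 fires; R=15 Q=0 X=14 Y=11 Z=3
Draw 12: a1=3.861, a2=0.927, a3=0.000, a4=0.000, a0=4.788; τ=−ln(0.0621)/4.788=0.580 → t=2.091; u2·a0=0.8536·4.788=4.087; a1=3.861 < 4.087 ≤ a1+a2=4.788 → R2 fires; R=15 Q=0 X=14 Y=11 Z=4
Draw 13: a1=3.861, a2=1.236, a3=0.000, a4=0.000, a0=5.097; τ=−ln(0.7634)/5.097=0.053 → t=2.144 > T=2.13: stop.
At T=2.13: R=15 Q=0 X=14 Y=11 Z=4; the largest is R.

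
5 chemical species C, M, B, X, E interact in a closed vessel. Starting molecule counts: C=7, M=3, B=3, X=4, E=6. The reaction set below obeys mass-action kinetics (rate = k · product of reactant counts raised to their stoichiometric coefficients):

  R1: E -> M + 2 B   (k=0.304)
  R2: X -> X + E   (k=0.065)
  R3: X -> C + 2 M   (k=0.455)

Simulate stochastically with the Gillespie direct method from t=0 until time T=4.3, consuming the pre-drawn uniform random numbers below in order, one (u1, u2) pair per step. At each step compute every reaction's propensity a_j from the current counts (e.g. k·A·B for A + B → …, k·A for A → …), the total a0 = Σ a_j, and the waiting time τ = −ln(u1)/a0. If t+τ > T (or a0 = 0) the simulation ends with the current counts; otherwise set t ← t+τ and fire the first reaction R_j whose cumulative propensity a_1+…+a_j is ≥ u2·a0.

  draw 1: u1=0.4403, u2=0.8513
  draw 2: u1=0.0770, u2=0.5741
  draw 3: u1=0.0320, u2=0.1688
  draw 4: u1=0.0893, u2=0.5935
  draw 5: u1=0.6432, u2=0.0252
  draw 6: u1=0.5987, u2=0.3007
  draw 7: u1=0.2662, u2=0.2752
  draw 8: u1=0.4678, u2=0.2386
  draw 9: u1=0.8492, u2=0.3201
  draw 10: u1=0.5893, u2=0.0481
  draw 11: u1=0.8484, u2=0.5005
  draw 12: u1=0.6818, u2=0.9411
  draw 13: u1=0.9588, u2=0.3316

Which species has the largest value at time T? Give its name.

t=0.000: C=7 M=3 B=3 X=4 E=6
Draw 1: a1=1.824, a2=0.260, a3=1.820, a0=3.904; τ=−ln(0.4403)/3.904=0.210 → t=0.210; u2·a0=0.8513·3.904=3.323; a1+a2=2.084 < 3.323 ≤ a1+…+a3=3.904 → R3 fires; C=8 M=5 B=3 X=3 E=6
Draw 2: a1=1.824, a2=0.195, a3=1.365, a0=3.384; τ=−ln(0.0770)/3.384=0.758 → t=0.968; u2·a0=0.5741·3.384=1.943; a1=1.824 < 1.943 ≤ a1+a2=2.019 → R2 fires; C=8 M=5 B=3 X=3 E=7
Draw 3: a1=2.128, a2=0.195, a3=1.365, a0=3.688; τ=−ln(0.0320)/3.688=0.933 → t=1.901; u2·a0=0.1688·3.688=0.623 ≤ a1=2.128 → R1 fires; C=8 M=6 B=5 X=3 E=6
Draw 4: a1=1.824, a2=0.195, a3=1.365, a0=3.384; τ=−ln(0.0893)/3.384=0.714 → t=2.615; u2·a0=0.5935·3.384=2.008; a1=1.824 < 2.008 ≤ a1+a2=2.019 → R2 fires; C=8 M=6 B=5 X=3 E=7
Draw 5: a1=2.128, a2=0.195, a3=1.365, a0=3.688; τ=−ln(0.6432)/3.688=0.120 → t=2.735; u2·a0=0.0252·3.688=0.093 ≤ a1=2.128 → R1 fires; C=8 M=7 B=7 X=3 E=6
Draw 6: a1=1.824, a2=0.195, a3=1.365, a0=3.384; τ=−ln(0.5987)/3.384=0.152 → t=2.886; u2·a0=0.3007·3.384=1.018 ≤ a1=1.824 → R1 fires; C=8 M=8 B=9 X=3 E=5
Draw 7: a1=1.520, a2=0.195, a3=1.365, a0=3.080; τ=−ln(0.2662)/3.080=0.430 → t=3.316; u2·a0=0.2752·3.080=0.848 ≤ a1=1.520 → R1 fires; C=8 M=9 B=11 X=3 E=4
Draw 8: a1=1.216, a2=0.195, a3=1.365, a0=2.776; τ=−ln(0.4678)/2.776=0.274 → t=3.590; u2·a0=0.2386·2.776=0.662 ≤ a1=1.216 → R1 fires; C=8 M=10 B=13 X=3 E=3
Draw 9: a1=0.912, a2=0.195, a3=1.365, a0=2.472; τ=−ln(0.8492)/2.472=0.066 → t=3.656; u2·a0=0.3201·2.472=0.791 ≤ a1=0.912 → R1 fires; C=8 M=11 B=15 X=3 E=2
Draw 10: a1=0.608, a2=0.195, a3=1.365, a0=2.168; τ=−ln(0.5893)/2.168=0.244 → t=3.900; u2·a0=0.0481·2.168=0.104 ≤ a1=0.608 → R1 fires; C=8 M=12 B=17 X=3 E=1
Draw 11: a1=0.304, a2=0.195, a3=1.365, a0=1.864; τ=−ln(0.8484)/1.864=0.088 → t=3.988; u2·a0=0.5005·1.864=0.933; a1+a2=0.499 < 0.933 ≤ a1+…+a3=1.864 → R3 fires; C=9 M=14 B=17 X=2 E=1
Draw 12: a1=0.304, a2=0.130, a3=0.910, a0=1.344; τ=−ln(0.6818)/1.344=0.285 → t=4.273; u2·a0=0.9411·1.344=1.265; a1+a2=0.434 < 1.265 ≤ a1+…+a3=1.344 → R3 fires; C=10 M=16 B=17 X=1 E=1
Draw 13: a1=0.304, a2=0.065, a3=0.455, a0=0.824; τ=−ln(0.9588)/0.824=0.051 → t=4.324 > T=4.3: stop.
At T=4.3: C=10 M=16 B=17 X=1 E=1; the largest is B.

Dominant species at T: B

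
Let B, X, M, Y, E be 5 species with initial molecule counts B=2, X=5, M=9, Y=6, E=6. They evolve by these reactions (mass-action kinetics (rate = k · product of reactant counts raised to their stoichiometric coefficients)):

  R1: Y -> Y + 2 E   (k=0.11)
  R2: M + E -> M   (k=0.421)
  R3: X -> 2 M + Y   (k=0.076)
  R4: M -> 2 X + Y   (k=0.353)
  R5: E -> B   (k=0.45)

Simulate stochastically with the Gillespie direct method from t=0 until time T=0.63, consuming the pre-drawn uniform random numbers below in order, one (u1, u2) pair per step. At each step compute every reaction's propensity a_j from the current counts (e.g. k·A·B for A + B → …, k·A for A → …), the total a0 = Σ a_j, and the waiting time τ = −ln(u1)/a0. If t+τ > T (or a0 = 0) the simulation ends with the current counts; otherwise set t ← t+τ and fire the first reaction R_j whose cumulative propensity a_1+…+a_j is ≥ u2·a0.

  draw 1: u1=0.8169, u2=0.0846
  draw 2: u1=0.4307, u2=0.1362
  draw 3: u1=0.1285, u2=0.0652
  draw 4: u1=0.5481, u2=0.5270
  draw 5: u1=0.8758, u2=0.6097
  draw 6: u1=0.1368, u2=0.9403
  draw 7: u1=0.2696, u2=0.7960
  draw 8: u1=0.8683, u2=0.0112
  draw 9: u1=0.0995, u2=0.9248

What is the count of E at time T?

t=0.000: B=2 X=5 M=9 Y=6 E=6
Draw 1: a1=0.660, a2=22.734, a3=0.380, a4=3.177, a5=2.700, a0=29.651; τ=−ln(0.8169)/29.651=0.007 → t=0.007; u2·a0=0.0846·29.651=2.508; a1=0.660 < 2.508 ≤ a1+a2=23.394 → R2 fires; B=2 X=5 M=9 Y=6 E=5
Draw 2: a1=0.660, a2=18.945, a3=0.380, a4=3.177, a5=2.250, a0=25.412; τ=−ln(0.4307)/25.412=0.033 → t=0.040; u2·a0=0.1362·25.412=3.461; a1=0.660 < 3.461 ≤ a1+a2=19.605 → R2 fires; B=2 X=5 M=9 Y=6 E=4
Draw 3: a1=0.660, a2=15.156, a3=0.380, a4=3.177, a5=1.800, a0=21.173; τ=−ln(0.1285)/21.173=0.097 → t=0.137; u2·a0=0.0652·21.173=1.380; a1=0.660 < 1.380 ≤ a1+a2=15.816 → R2 fires; B=2 X=5 M=9 Y=6 E=3
Draw 4: a1=0.660, a2=11.367, a3=0.380, a4=3.177, a5=1.350, a0=16.934; τ=−ln(0.5481)/16.934=0.036 → t=0.172; u2·a0=0.5270·16.934=8.924; a1=0.660 < 8.924 ≤ a1+a2=12.027 → R2 fires; B=2 X=5 M=9 Y=6 E=2
Draw 5: a1=0.660, a2=7.578, a3=0.380, a4=3.177, a5=0.900, a0=12.695; τ=−ln(0.8758)/12.695=0.010 → t=0.183; u2·a0=0.6097·12.695=7.740; a1=0.660 < 7.740 ≤ a1+a2=8.238 → R2 fires; B=2 X=5 M=9 Y=6 E=1
Draw 6: a1=0.660, a2=3.789, a3=0.380, a4=3.177, a5=0.450, a0=8.456; τ=−ln(0.1368)/8.456=0.235 → t=0.418; u2·a0=0.9403·8.456=7.951; a1+…+a3=4.829 < 7.951 ≤ a1+…+a4=8.006 → R4 fires; B=2 X=7 M=8 Y=7 E=1
Draw 7: a1=0.770, a2=3.368, a3=0.532, a4=2.824, a5=0.450, a0=7.944; τ=−ln(0.2696)/7.944=0.165 → t=0.583; u2·a0=0.7960·7.944=6.323; a1+…+a3=4.670 < 6.323 ≤ a1+…+a4=7.494 → R4 fires; B=2 X=9 M=7 Y=8 E=1
Draw 8: a1=0.880, a2=2.947, a3=0.684, a4=2.471, a5=0.450, a0=7.432; τ=−ln(0.8683)/7.432=0.019 → t=0.602; u2·a0=0.0112·7.432=0.083 ≤ a1=0.880 → R1 fires; B=2 X=9 M=7 Y=8 E=3
Draw 9: a1=0.880, a2=8.841, a3=0.684, a4=2.471, a5=1.350, a0=14.226; τ=−ln(0.0995)/14.226=0.162 → t=0.764 > T=0.63: stop.
Read off E at T=0.63: 3

E at T = 3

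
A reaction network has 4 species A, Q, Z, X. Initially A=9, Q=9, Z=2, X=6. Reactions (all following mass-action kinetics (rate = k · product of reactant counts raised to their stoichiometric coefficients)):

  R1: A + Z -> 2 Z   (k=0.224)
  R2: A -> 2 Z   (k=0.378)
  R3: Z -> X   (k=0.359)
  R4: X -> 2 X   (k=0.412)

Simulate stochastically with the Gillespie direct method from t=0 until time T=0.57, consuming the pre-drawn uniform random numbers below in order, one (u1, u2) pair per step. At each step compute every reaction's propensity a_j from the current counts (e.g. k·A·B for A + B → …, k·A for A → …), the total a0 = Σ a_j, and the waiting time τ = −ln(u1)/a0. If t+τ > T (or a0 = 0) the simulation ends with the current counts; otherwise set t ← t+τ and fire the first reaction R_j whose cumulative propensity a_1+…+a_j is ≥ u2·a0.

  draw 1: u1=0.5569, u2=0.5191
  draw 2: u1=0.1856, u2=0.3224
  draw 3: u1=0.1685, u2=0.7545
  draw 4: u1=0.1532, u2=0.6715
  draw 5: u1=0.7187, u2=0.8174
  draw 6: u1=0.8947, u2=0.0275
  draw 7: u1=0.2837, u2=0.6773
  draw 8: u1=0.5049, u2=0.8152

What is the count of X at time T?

t=0.000: A=9 Q=9 Z=2 X=6
Draw 1: a1=4.032, a2=3.402, a3=0.718, a4=2.472, a0=10.624; τ=−ln(0.5569)/10.624=0.055 → t=0.055; u2·a0=0.5191·10.624=5.515; a1=4.032 < 5.515 ≤ a1+a2=7.434 → R2 fires; A=8 Q=9 Z=4 X=6
Draw 2: a1=7.168, a2=3.024, a3=1.436, a4=2.472, a0=14.100; τ=−ln(0.1856)/14.100=0.119 → t=0.175; u2·a0=0.3224·14.100=4.546 ≤ a1=7.168 → R1 fires; A=7 Q=9 Z=5 X=6
Draw 3: a1=7.840, a2=2.646, a3=1.795, a4=2.472, a0=14.753; τ=−ln(0.1685)/14.753=0.121 → t=0.295; u2·a0=0.7545·14.753=11.131; a1+a2=10.486 < 11.131 ≤ a1+…+a3=12.281 → R3 fires; A=7 Q=9 Z=4 X=7
Draw 4: a1=6.272, a2=2.646, a3=1.436, a4=2.884, a0=13.238; τ=−ln(0.1532)/13.238=0.142 → t=0.437; u2·a0=0.6715·13.238=8.889; a1=6.272 < 8.889 ≤ a1+a2=8.918 → R2 fires; A=6 Q=9 Z=6 X=7
Draw 5: a1=8.064, a2=2.268, a3=2.154, a4=2.884, a0=15.370; τ=−ln(0.7187)/15.370=0.021 → t=0.458; u2·a0=0.8174·15.370=12.563; a1+…+a3=12.486 < 12.563 ≤ a1+…+a4=15.370 → R4 fires; A=6 Q=9 Z=6 X=8
Draw 6: a1=8.064, a2=2.268, a3=2.154, a4=3.296, a0=15.782; τ=−ln(0.8947)/15.782=0.007 → t=0.466; u2·a0=0.0275·15.782=0.434 ≤ a1=8.064 → R1 fires; A=5 Q=9 Z=7 X=8
Draw 7: a1=7.840, a2=1.890, a3=2.513, a4=3.296, a0=15.539; τ=−ln(0.2837)/15.539=0.081 → t=0.547; u2·a0=0.6773·15.539=10.525; a1+a2=9.730 < 10.525 ≤ a1+…+a3=12.243 → R3 fires; A=5 Q=9 Z=6 X=9
Draw 8: a1=6.720, a2=1.890, a3=2.154, a4=3.708, a0=14.472; τ=−ln(0.5049)/14.472=0.047 → t=0.594 > T=0.57: stop.
Read off X at T=0.57: 9

X at T = 9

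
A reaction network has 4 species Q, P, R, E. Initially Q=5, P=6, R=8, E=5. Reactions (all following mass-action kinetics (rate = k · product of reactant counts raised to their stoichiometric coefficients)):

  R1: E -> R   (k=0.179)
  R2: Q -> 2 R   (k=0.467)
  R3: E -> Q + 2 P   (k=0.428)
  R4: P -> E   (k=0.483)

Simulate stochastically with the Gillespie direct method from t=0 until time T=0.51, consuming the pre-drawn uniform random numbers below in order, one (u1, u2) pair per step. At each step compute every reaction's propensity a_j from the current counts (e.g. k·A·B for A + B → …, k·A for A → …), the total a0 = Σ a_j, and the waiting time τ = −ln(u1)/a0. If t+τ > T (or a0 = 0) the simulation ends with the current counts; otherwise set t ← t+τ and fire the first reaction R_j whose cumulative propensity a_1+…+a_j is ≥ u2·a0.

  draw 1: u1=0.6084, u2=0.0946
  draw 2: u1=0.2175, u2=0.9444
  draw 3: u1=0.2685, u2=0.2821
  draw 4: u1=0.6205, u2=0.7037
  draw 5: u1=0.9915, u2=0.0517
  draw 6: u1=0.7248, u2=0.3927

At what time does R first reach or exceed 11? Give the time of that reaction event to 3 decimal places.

Threshold first reached at t = 0.428

t=0.000: Q=5 P=6 R=8 E=5
Draw 1: a1=0.895, a2=2.335, a3=2.140, a4=2.898, a0=8.268; τ=−ln(0.6084)/8.268=0.060 → t=0.060; u2·a0=0.0946·8.268=0.782 ≤ a1=0.895 → R1 fires; Q=5 P=6 R=9 E=4
Draw 2: a1=0.716, a2=2.335, a3=1.712, a4=2.898, a0=7.661; τ=−ln(0.2175)/7.661=0.199 → t=0.259; u2·a0=0.9444·7.661=7.235; a1+…+a3=4.763 < 7.235 ≤ a1+…+a4=7.661 → R4 fires; Q=5 P=5 R=9 E=5
Draw 3: a1=0.895, a2=2.335, a3=2.140, a4=2.415, a0=7.785; τ=−ln(0.2685)/7.785=0.169 → t=0.428; u2·a0=0.2821·7.785=2.196; a1=0.895 < 2.196 ≤ a1+a2=3.230 → R2 fires; Q=4 P=5 R=11 E=5
Draw 4: a1=0.895, a2=1.868, a3=2.140, a4=2.415, a0=7.318; τ=−ln(0.6205)/7.318=0.065 → t=0.493; u2·a0=0.7037·7.318=5.150; a1+…+a3=4.903 < 5.150 ≤ a1+…+a4=7.318 → R4 fires; Q=4 P=4 R=11 E=6
Draw 5: a1=1.074, a2=1.868, a3=2.568, a4=1.932, a0=7.442; τ=−ln(0.9915)/7.442=0.001 → t=0.494; u2·a0=0.0517·7.442=0.385 ≤ a1=1.074 → R1 fires; Q=4 P=4 R=12 E=5
Draw 6: a1=0.895, a2=1.868, a3=2.140, a4=1.932, a0=6.835; τ=−ln(0.7248)/6.835=0.047 → t=0.542 > T=0.51: stop.
R first becomes ≥ 11 when it reaches 11 at the event at t=0.428.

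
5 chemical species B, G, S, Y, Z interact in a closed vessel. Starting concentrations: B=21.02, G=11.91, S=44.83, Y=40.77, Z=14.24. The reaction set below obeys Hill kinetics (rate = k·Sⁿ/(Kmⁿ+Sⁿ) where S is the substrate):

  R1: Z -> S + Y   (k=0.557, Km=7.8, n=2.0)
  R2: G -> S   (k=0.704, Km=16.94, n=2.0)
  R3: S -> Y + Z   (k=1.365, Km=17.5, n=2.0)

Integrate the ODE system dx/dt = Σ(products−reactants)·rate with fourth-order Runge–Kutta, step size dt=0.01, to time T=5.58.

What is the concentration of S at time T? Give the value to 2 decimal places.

RK4 with dt=0.01: 558 steps to T=5.58. Trajectory (selected grid times):
t=0.00: B=21.02 G=11.91 S=44.83 Y=40.77 Z=14.24
t=0.62: B=21.02 G=11.77 S=44.51 Y=41.77 Z=14.71
t=1.24: B=21.02 G=11.63 S=44.19 Y=42.77 Z=15.17
t=1.86: B=21.02 G=11.49 S=43.87 Y=43.78 Z=15.62
t=2.48: B=21.02 G=11.35 S=43.55 Y=44.79 Z=16.07
t=3.10: B=21.02 G=11.22 S=43.24 Y=45.80 Z=16.52
t=3.72: B=21.02 G=11.08 S=42.93 Y=46.81 Z=16.96
t=4.34: B=21.02 G=10.96 S=42.62 Y=47.82 Z=17.40
t=4.96: B=21.02 G=10.83 S=42.32 Y=48.83 Z=17.84
t=5.58: B=21.02 G=10.70 S=42.01 Y=49.84 Z=18.27
Read off S at T=5.58: 42.01

S at T = 42.01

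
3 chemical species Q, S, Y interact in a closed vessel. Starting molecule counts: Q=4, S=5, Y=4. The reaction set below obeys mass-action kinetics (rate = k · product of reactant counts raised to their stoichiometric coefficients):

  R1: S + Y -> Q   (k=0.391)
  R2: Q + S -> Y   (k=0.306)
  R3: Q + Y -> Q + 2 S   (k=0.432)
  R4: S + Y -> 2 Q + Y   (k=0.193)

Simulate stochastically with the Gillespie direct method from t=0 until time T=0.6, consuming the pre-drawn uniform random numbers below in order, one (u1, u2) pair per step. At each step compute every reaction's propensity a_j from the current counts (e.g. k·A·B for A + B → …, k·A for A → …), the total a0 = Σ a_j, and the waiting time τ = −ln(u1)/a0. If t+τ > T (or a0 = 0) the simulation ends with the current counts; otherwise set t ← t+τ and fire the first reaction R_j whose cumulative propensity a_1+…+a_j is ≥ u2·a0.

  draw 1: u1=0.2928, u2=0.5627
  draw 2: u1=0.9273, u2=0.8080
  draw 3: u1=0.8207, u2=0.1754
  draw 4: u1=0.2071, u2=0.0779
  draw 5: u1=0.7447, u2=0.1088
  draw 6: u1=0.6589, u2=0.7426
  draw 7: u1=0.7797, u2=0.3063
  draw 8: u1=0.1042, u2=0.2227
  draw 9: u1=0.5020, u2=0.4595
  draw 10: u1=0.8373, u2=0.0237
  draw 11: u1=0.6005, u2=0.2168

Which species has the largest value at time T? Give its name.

t=0.000: Q=4 S=5 Y=4
Draw 1: a1=7.820, a2=6.120, a3=6.912, a4=3.860, a0=24.712; τ=−ln(0.2928)/24.712=0.050 → t=0.050; u2·a0=0.5627·24.712=13.905; a1=7.820 < 13.905 ≤ a1+a2=13.940 → R2 fires; Q=3 S=4 Y=5
Draw 2: a1=7.820, a2=3.672, a3=6.480, a4=3.860, a0=21.832; τ=−ln(0.9273)/21.832=0.003 → t=0.053; u2·a0=0.8080·21.832=17.640; a1+a2=11.492 < 17.640 ≤ a1+…+a3=17.972 → R3 fires; Q=3 S=6 Y=4
Draw 3: a1=9.384, a2=5.508, a3=5.184, a4=4.632, a0=24.708; τ=−ln(0.8207)/24.708=0.008 → t=0.061; u2·a0=0.1754·24.708=4.334 ≤ a1=9.384 → R1 fires; Q=4 S=5 Y=3
Draw 4: a1=5.865, a2=6.120, a3=5.184, a4=2.895, a0=20.064; τ=−ln(0.2071)/20.064=0.078 → t=0.140; u2·a0=0.0779·20.064=1.563 ≤ a1=5.865 → R1 fires; Q=5 S=4 Y=2
Draw 5: a1=3.128, a2=6.120, a3=4.320, a4=1.544, a0=15.112; τ=−ln(0.7447)/15.112=0.020 → t=0.159; u2·a0=0.1088·15.112=1.644 ≤ a1=3.128 → R1 fires; Q=6 S=3 Y=1
Draw 6: a1=1.173, a2=5.508, a3=2.592, a4=0.579, a0=9.852; τ=−ln(0.6589)/9.852=0.042 → t=0.201; u2·a0=0.7426·9.852=7.316; a1+a2=6.681 < 7.316 ≤ a1+…+a3=9.273 → R3 fires; Q=6 S=5 Y=0
Draw 7: a1=0.000, a2=9.180, a3=0.000, a4=0.000, a0=9.180; τ=−ln(0.7797)/9.180=0.027 → t=0.229; u2·a0=0.3063·9.180=2.812; a1=0.000 < 2.812 ≤ a1+a2=9.180 → R2 fires; Q=5 S=4 Y=1
Draw 8: a1=1.564, a2=6.120, a3=2.160, a4=0.772, a0=10.616; τ=−ln(0.1042)/10.616=0.213 → t=0.442; u2·a0=0.2227·10.616=2.364; a1=1.564 < 2.364 ≤ a1+a2=7.684 → R2 fires; Q=4 S=3 Y=2
Draw 9: a1=2.346, a2=3.672, a3=3.456, a4=1.158, a0=10.632; τ=−ln(0.5020)/10.632=0.065 → t=0.506; u2·a0=0.4595·10.632=4.885; a1=2.346 < 4.885 ≤ a1+a2=6.018 → R2 fires; Q=3 S=2 Y=3
Draw 10: a1=2.346, a2=1.836, a3=3.888, a4=1.158, a0=9.228; τ=−ln(0.8373)/9.228=0.019 → t=0.526; u2·a0=0.0237·9.228=0.219 ≤ a1=2.346 → R1 fires; Q=4 S=1 Y=2
Draw 11: a1=0.782, a2=1.224, a3=3.456, a4=0.386, a0=5.848; τ=−ln(0.6005)/5.848=0.087 → t=0.613 > T=0.6: stop.
At T=0.6: Q=4 S=1 Y=2; the largest is Q.

Dominant species at T: Q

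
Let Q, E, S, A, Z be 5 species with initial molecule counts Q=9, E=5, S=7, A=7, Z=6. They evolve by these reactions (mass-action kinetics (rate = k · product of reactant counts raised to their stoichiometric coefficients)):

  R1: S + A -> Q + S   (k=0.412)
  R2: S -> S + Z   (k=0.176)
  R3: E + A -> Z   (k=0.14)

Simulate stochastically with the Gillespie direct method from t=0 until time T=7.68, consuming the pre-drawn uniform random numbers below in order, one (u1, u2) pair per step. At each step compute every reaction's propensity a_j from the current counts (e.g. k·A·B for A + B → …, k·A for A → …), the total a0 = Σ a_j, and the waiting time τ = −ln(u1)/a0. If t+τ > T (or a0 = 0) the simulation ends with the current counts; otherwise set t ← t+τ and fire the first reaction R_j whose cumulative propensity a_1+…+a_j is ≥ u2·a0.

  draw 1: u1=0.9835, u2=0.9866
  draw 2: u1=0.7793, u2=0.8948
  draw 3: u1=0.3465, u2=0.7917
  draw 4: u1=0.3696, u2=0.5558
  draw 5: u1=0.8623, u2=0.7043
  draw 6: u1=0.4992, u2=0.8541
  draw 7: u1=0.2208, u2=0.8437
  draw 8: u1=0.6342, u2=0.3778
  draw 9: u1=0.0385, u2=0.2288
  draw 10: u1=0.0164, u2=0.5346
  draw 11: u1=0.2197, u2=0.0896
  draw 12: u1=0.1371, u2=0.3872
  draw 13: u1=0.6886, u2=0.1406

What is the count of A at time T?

A at T = 0

t=0.000: Q=9 E=5 S=7 A=7 Z=6
Draw 1: a1=20.188, a2=1.232, a3=4.900, a0=26.320; τ=−ln(0.9835)/26.320=0.001 → t=0.001; u2·a0=0.9866·26.320=25.967; a1+a2=21.420 < 25.967 ≤ a1+…+a3=26.320 → R3 fires; Q=9 E=4 S=7 A=6 Z=7
Draw 2: a1=17.304, a2=1.232, a3=3.360, a0=21.896; τ=−ln(0.7793)/21.896=0.011 → t=0.012; u2·a0=0.8948·21.896=19.593; a1+a2=18.536 < 19.593 ≤ a1+…+a3=21.896 → R3 fires; Q=9 E=3 S=7 A=5 Z=8
Draw 3: a1=14.420, a2=1.232, a3=2.100, a0=17.752; τ=−ln(0.3465)/17.752=0.060 → t=0.072; u2·a0=0.7917·17.752=14.054 ≤ a1=14.420 → R1 fires; Q=10 E=3 S=7 A=4 Z=8
Draw 4: a1=11.536, a2=1.232, a3=1.680, a0=14.448; τ=−ln(0.3696)/14.448=0.069 → t=0.141; u2·a0=0.5558·14.448=8.030 ≤ a1=11.536 → R1 fires; Q=11 E=3 S=7 A=3 Z=8
Draw 5: a1=8.652, a2=1.232, a3=1.260, a0=11.144; τ=−ln(0.8623)/11.144=0.013 → t=0.154; u2·a0=0.7043·11.144=7.849 ≤ a1=8.652 → R1 fires; Q=12 E=3 S=7 A=2 Z=8
Draw 6: a1=5.768, a2=1.232, a3=0.840, a0=7.840; τ=−ln(0.4992)/7.840=0.089 → t=0.243; u2·a0=0.8541·7.840=6.696; a1=5.768 < 6.696 ≤ a1+a2=7.000 → R2 fires; Q=12 E=3 S=7 A=2 Z=9
Draw 7: a1=5.768, a2=1.232, a3=0.840, a0=7.840; τ=−ln(0.2208)/7.840=0.193 → t=0.435; u2·a0=0.8437·7.840=6.615; a1=5.768 < 6.615 ≤ a1+a2=7.000 → R2 fires; Q=12 E=3 S=7 A=2 Z=10
Draw 8: a1=5.768, a2=1.232, a3=0.840, a0=7.840; τ=−ln(0.6342)/7.840=0.058 → t=0.493; u2·a0=0.3778·7.840=2.962 ≤ a1=5.768 → R1 fires; Q=13 E=3 S=7 A=1 Z=10
Draw 9: a1=2.884, a2=1.232, a3=0.420, a0=4.536; τ=−ln(0.0385)/4.536=0.718 → t=1.211; u2·a0=0.2288·4.536=1.038 ≤ a1=2.884 → R1 fires; Q=14 E=3 S=7 A=0 Z=10
Draw 10: a1=0.000, a2=1.232, a3=0.000, a0=1.232; τ=−ln(0.0164)/1.232=3.336 → t=4.548; u2·a0=0.5346·1.232=0.659; a1=0.000 < 0.659 ≤ a1+a2=1.232 → R2 fires; Q=14 E=3 S=7 A=0 Z=11
Draw 11: a1=0.000, a2=1.232, a3=0.000, a0=1.232; τ=−ln(0.2197)/1.232=1.230 → t=5.778; u2·a0=0.0896·1.232=0.110; a1=0.000 < 0.110 ≤ a1+a2=1.232 → R2 fires; Q=14 E=3 S=7 A=0 Z=12
Draw 12: a1=0.000, a2=1.232, a3=0.000, a0=1.232; τ=−ln(0.1371)/1.232=1.613 → t=7.391; u2·a0=0.3872·1.232=0.477; a1=0.000 < 0.477 ≤ a1+a2=1.232 → R2 fires; Q=14 E=3 S=7 A=0 Z=13
Draw 13: a1=0.000, a2=1.232, a3=0.000, a0=1.232; τ=−ln(0.6886)/1.232=0.303 → t=7.694 > T=7.68: stop.
Read off A at T=7.68: 0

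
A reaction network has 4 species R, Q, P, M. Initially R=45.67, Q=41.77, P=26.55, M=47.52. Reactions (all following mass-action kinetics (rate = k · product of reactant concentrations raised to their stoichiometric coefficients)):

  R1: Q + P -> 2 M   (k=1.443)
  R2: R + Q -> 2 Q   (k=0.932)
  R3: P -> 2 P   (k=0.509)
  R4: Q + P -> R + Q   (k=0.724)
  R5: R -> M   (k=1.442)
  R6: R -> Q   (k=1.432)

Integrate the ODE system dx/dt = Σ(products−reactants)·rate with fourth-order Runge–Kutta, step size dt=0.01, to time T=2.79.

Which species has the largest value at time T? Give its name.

Dominant species at T: M

RK4 with dt=0.01: 279 steps to T=2.79. Trajectory (selected grid times):
t=0.00: R=45.67 Q=41.77 P=26.55 M=47.52
t=0.31: R=0.00 Q=77.10 P=0.00 M=84.54
t=0.62: R=0.00 Q=77.10 P=0.00 M=84.54
t=0.93: R=0.00 Q=77.10 P=0.00 M=84.54
t=1.24: R=0.00 Q=77.10 P=0.00 M=84.54
t=1.55: R=0.00 Q=77.10 P=0.00 M=84.54
t=1.86: R=0.00 Q=77.10 P=0.00 M=84.54
t=2.17: R=0.00 Q=77.10 P=0.00 M=84.54
t=2.48: R=0.00 Q=77.10 P=0.00 M=84.54
t=2.79: R=0.00 Q=77.10 P=0.00 M=84.54
At T=2.79: R=0.00 Q=77.10 P=0.00 M=84.54; the largest is M.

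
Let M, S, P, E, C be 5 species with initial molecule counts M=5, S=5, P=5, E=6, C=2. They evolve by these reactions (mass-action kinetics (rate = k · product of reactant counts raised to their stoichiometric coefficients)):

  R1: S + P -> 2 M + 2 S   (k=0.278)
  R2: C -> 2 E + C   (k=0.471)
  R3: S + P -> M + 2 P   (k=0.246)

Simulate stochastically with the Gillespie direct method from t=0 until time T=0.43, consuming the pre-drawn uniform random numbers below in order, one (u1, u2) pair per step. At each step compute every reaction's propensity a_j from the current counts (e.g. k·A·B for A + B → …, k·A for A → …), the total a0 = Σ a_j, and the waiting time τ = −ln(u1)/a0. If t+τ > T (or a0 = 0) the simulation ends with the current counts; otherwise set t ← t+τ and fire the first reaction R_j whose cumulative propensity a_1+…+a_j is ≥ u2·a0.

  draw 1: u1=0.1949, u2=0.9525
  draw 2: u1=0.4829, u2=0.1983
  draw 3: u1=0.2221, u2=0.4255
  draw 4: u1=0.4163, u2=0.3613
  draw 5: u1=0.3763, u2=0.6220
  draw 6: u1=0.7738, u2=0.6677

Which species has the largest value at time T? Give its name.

Dominant species at T: M

t=0.000: M=5 S=5 P=5 E=6 C=2
Draw 1: a1=6.950, a2=0.942, a3=6.150, a0=14.042; τ=−ln(0.1949)/14.042=0.116 → t=0.116; u2·a0=0.9525·14.042=13.375; a1+a2=7.892 < 13.375 ≤ a1+…+a3=14.042 → R3 fires; M=6 S=4 P=6 E=6 C=2
Draw 2: a1=6.672, a2=0.942, a3=5.904, a0=13.518; τ=−ln(0.4829)/13.518=0.054 → t=0.170; u2·a0=0.1983·13.518=2.681 ≤ a1=6.672 → R1 fires; M=8 S=5 P=5 E=6 C=2
Draw 3: a1=6.950, a2=0.942, a3=6.150, a0=14.042; τ=−ln(0.2221)/14.042=0.107 → t=0.277; u2·a0=0.4255·14.042=5.975 ≤ a1=6.950 → R1 fires; M=10 S=6 P=4 E=6 C=2
Draw 4: a1=6.672, a2=0.942, a3=5.904, a0=13.518; τ=−ln(0.4163)/13.518=0.065 → t=0.342; u2·a0=0.3613·13.518=4.884 ≤ a1=6.672 → R1 fires; M=12 S=7 P=3 E=6 C=2
Draw 5: a1=5.838, a2=0.942, a3=5.166, a0=11.946; τ=−ln(0.3763)/11.946=0.082 → t=0.424; u2·a0=0.6220·11.946=7.430; a1+a2=6.780 < 7.430 ≤ a1+…+a3=11.946 → R3 fires; M=13 S=6 P=4 E=6 C=2
Draw 6: a1=6.672, a2=0.942, a3=5.904, a0=13.518; τ=−ln(0.7738)/13.518=0.019 → t=0.443 > T=0.43: stop.
At T=0.43: M=13 S=6 P=4 E=6 C=2; the largest is M.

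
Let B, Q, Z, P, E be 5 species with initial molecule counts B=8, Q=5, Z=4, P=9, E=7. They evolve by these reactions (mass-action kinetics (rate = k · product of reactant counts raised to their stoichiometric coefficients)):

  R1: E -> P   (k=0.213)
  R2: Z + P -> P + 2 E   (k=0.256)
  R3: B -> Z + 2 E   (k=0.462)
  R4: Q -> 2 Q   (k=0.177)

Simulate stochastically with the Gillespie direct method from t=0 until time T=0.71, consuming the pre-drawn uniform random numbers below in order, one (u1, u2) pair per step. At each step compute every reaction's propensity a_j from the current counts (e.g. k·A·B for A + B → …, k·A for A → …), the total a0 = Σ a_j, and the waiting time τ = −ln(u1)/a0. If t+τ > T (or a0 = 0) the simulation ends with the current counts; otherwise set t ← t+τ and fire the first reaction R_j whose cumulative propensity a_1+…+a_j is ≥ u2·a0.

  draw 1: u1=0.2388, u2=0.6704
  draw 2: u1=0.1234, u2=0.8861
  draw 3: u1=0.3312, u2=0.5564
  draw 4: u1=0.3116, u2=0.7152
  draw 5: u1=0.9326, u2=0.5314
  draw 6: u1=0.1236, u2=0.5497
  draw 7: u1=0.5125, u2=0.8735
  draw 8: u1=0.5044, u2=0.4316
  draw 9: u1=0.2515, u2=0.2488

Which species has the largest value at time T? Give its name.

Dominant species at T: E

t=0.000: B=8 Q=5 Z=4 P=9 E=7
Draw 1: a1=1.491, a2=9.216, a3=3.696, a4=0.885, a0=15.288; τ=−ln(0.2388)/15.288=0.094 → t=0.094; u2·a0=0.6704·15.288=10.249; a1=1.491 < 10.249 ≤ a1+a2=10.707 → R2 fires; B=8 Q=5 Z=3 P=9 E=9
Draw 2: a1=1.917, a2=6.912, a3=3.696, a4=0.885, a0=13.410; τ=−ln(0.1234)/13.410=0.156 → t=0.250; u2·a0=0.8861·13.410=11.883; a1+a2=8.829 < 11.883 ≤ a1+…+a3=12.525 → R3 fires; B=7 Q=5 Z=4 P=9 E=11
Draw 3: a1=2.343, a2=9.216, a3=3.234, a4=0.885, a0=15.678; τ=−ln(0.3312)/15.678=0.070 → t=0.320; u2·a0=0.5564·15.678=8.723; a1=2.343 < 8.723 ≤ a1+a2=11.559 → R2 fires; B=7 Q=5 Z=3 P=9 E=13
Draw 4: a1=2.769, a2=6.912, a3=3.234, a4=0.885, a0=13.800; τ=−ln(0.3116)/13.800=0.084 → t=0.405; u2·a0=0.7152·13.800=9.870; a1+a2=9.681 < 9.870 ≤ a1+…+a3=12.915 → R3 fires; B=6 Q=5 Z=4 P=9 E=15
Draw 5: a1=3.195, a2=9.216, a3=2.772, a4=0.885, a0=16.068; τ=−ln(0.9326)/16.068=0.004 → t=0.409; u2·a0=0.5314·16.068=8.539; a1=3.195 < 8.539 ≤ a1+a2=12.411 → R2 fires; B=6 Q=5 Z=3 P=9 E=17
Draw 6: a1=3.621, a2=6.912, a3=2.772, a4=0.885, a0=14.190; τ=−ln(0.1236)/14.190=0.147 → t=0.556; u2·a0=0.5497·14.190=7.800; a1=3.621 < 7.800 ≤ a1+a2=10.533 → R2 fires; B=6 Q=5 Z=2 P=9 E=19
Draw 7: a1=4.047, a2=4.608, a3=2.772, a4=0.885, a0=12.312; τ=−ln(0.5125)/12.312=0.054 → t=0.611; u2·a0=0.8735·12.312=10.755; a1+a2=8.655 < 10.755 ≤ a1+…+a3=11.427 → R3 fires; B=5 Q=5 Z=3 P=9 E=21
Draw 8: a1=4.473, a2=6.912, a3=2.310, a4=0.885, a0=14.580; τ=−ln(0.5044)/14.580=0.047 → t=0.658; u2·a0=0.4316·14.580=6.293; a1=4.473 < 6.293 ≤ a1+a2=11.385 → R2 fires; B=5 Q=5 Z=2 P=9 E=23
Draw 9: a1=4.899, a2=4.608, a3=2.310, a4=0.885, a0=12.702; τ=−ln(0.2515)/12.702=0.109 → t=0.766 > T=0.71: stop.
At T=0.71: B=5 Q=5 Z=2 P=9 E=23; the largest is E.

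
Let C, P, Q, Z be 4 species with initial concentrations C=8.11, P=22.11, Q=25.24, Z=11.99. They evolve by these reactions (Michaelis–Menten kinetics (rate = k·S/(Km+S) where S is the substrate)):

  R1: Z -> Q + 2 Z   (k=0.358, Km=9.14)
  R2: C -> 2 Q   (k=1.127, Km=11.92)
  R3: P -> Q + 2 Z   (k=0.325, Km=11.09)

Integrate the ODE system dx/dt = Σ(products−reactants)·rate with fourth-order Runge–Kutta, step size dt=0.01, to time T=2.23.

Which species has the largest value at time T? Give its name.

RK4 with dt=0.01: 223 steps to T=2.23. Trajectory (selected grid times):
t=0.00: C=8.11 P=22.11 Q=25.24 Z=11.99
t=0.25: C=8.00 P=22.06 Q=25.57 Z=12.15
t=0.50: C=7.88 P=22.00 Q=25.90 Z=12.31
t=0.74: C=7.78 P=21.95 Q=26.22 Z=12.46
t=0.99: C=7.67 P=21.90 Q=26.55 Z=12.62
t=1.24: C=7.56 P=21.84 Q=26.87 Z=12.78
t=1.49: C=7.45 P=21.79 Q=27.20 Z=12.94
t=1.73: C=7.34 P=21.74 Q=27.50 Z=13.09
t=1.98: C=7.24 P=21.68 Q=27.82 Z=13.26
t=2.23: C=7.13 P=21.63 Q=28.14 Z=13.42
At T=2.23: C=7.13 P=21.63 Q=28.14 Z=13.42; the largest is Q.

Dominant species at T: Q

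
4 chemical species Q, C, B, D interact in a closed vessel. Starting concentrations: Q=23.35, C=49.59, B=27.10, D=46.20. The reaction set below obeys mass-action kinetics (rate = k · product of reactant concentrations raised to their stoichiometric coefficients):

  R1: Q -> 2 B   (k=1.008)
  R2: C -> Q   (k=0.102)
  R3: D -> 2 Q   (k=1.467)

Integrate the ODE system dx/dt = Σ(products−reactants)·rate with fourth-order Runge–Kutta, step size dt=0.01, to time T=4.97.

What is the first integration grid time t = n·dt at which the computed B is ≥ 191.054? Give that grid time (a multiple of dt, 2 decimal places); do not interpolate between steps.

Threshold first reached at t = 1.78

RK4 with dt=0.01: 497 steps to T=4.97. Trajectory (selected grid times):
t=0.00: Q=23.35 C=49.59 B=27.10 D=46.20
t=0.55: Q=53.33 C=46.88 B=74.88 D=20.62
t=1.10: Q=49.48 C=44.33 B=133.36 D=9.20
t=1.66: Q=37.59 C=41.87 B=182.68 D=4.05
t=1.77: Q=35.23 C=41.40 B=190.75 D=3.44
t=1.78: Q=35.02 C=41.36 B=191.46 D=3.39
t=2.21: Q=26.66 C=39.58 B=218.08 D=1.81
t=2.76: Q=18.45 C=37.42 B=242.82 D=0.81
t=3.31: Q=12.82 C=35.38 B=259.94 D=0.36
t=3.87: Q=9.08 C=33.42 B=272.15 D=0.16
t=4.42: Q=6.74 C=31.59 B=280.83 D=0.07
t=4.97: Q=5.25 C=29.87 B=287.41 D=0.03
B(1.77)=190.749 < 191.054 but B(1.78)=191.457 ≥ 191.054, so the first grid time is t=1.78.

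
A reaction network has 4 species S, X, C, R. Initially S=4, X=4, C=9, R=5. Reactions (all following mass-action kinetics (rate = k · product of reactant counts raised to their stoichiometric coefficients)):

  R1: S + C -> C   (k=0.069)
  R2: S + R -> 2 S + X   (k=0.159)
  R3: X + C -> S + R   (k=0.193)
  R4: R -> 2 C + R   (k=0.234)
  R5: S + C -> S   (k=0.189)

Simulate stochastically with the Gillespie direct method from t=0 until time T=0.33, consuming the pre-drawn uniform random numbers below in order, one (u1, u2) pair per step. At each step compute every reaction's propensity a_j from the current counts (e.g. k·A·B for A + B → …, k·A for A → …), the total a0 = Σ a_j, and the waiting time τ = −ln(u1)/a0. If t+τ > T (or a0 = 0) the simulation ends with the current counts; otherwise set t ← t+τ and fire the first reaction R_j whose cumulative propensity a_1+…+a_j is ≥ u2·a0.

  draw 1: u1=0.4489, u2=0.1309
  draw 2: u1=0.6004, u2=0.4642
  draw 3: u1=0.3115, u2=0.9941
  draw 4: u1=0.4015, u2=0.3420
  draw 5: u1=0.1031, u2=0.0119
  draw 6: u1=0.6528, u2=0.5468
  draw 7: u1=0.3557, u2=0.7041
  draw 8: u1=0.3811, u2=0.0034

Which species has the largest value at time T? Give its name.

Dominant species at T: S

t=0.000: S=4 X=4 C=9 R=5
Draw 1: a1=2.484, a2=3.180, a3=6.948, a4=1.170, a5=6.804, a0=20.586; τ=−ln(0.4489)/20.586=0.039 → t=0.039; u2·a0=0.1309·20.586=2.695; a1=2.484 < 2.695 ≤ a1+a2=5.664 → R2 fires; S=5 X=5 C=9 R=4
Draw 2: a1=3.105, a2=3.180, a3=8.685, a4=0.936, a5=8.505, a0=24.411; τ=−ln(0.6004)/24.411=0.021 → t=0.060; u2·a0=0.4642·24.411=11.332; a1+a2=6.285 < 11.332 ≤ a1+…+a3=14.970 → R3 fires; S=6 X=4 C=8 R=5
Draw 3: a1=3.312, a2=4.770, a3=6.176, a4=1.170, a5=9.072, a0=24.500; τ=−ln(0.3115)/24.500=0.048 → t=0.107; u2·a0=0.9941·24.500=24.355; a1+…+a4=15.428 < 24.355 ≤ a1+…+a5=24.500 → R5 fires; S=6 X=4 C=7 R=5
Draw 4: a1=2.898, a2=4.770, a3=5.404, a4=1.170, a5=7.938, a0=22.180; τ=−ln(0.4015)/22.180=0.041 → t=0.149; u2·a0=0.3420·22.180=7.586; a1=2.898 < 7.586 ≤ a1+a2=7.668 → R2 fires; S=7 X=5 C=7 R=4
Draw 5: a1=3.381, a2=4.452, a3=6.755, a4=0.936, a5=9.261, a0=24.785; τ=−ln(0.1031)/24.785=0.092 → t=0.240; u2·a0=0.0119·24.785=0.295 ≤ a1=3.381 → R1 fires; S=6 X=5 C=7 R=4
Draw 6: a1=2.898, a2=3.816, a3=6.755, a4=0.936, a5=7.938, a0=22.343; τ=−ln(0.6528)/22.343=0.019 → t=0.259; u2·a0=0.5468·22.343=12.217; a1+a2=6.714 < 12.217 ≤ a1+…+a3=13.469 → R3 fires; S=7 X=4 C=6 R=5
Draw 7: a1=2.898, a2=5.565, a3=4.632, a4=1.170, a5=7.938, a0=22.203; τ=−ln(0.3557)/22.203=0.047 → t=0.306; u2·a0=0.7041·22.203=15.633; a1+…+a4=14.265 < 15.633 ≤ a1+…+a5=22.203 → R5 fires; S=7 X=4 C=5 R=5
Draw 8: a1=2.415, a2=5.565, a3=3.860, a4=1.170, a5=6.615, a0=19.625; τ=−ln(0.3811)/19.625=0.049 → t=0.355 > T=0.33: stop.
At T=0.33: S=7 X=4 C=5 R=5; the largest is S.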